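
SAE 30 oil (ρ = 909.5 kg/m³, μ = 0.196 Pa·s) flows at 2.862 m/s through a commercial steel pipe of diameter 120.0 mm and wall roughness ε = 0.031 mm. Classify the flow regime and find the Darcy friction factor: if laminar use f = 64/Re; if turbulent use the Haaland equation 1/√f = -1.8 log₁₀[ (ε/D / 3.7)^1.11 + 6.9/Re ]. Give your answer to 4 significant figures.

Re = ρVD/μ = 909.5·2.862·0.12/0.196 = 1594.
Re < 2300 → laminar, so f = 64/Re = 0.04016 (roughness is irrelevant in laminar flow).

f ≈ 0.04016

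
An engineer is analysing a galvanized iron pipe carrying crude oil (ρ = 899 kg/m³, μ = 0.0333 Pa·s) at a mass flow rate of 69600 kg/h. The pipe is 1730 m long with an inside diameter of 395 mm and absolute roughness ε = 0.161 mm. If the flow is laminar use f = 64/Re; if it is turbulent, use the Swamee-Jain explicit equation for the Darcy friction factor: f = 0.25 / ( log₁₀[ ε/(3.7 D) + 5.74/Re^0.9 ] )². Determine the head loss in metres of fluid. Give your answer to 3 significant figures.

h_f ≈ 0.235 m

ṁ = 69600 kg/h = 69600/3600 = 19.33 kg/s.
A = πD²/4 = π(0.395)²/4 = 0.1225 m²; mean velocity V = ṁ/(ρA) = 19.33/(899 · 0.1225) = 0.1755 m/s.
Reynolds number Re = ρVD/μ = 899 · 0.1755 · 0.395 / 0.0333 = 1871.
Re < 2300 → laminar flow, so f = 64/Re = 64/1871 = 0.0342 (the turbulent correlation is not needed).
Darcy-Weisbach: ΔP = f(L/D)(ρV²/2) = 0.0342·(1730/0.395)·(899·0.1755²/2) = 0.0342·4380·13.84 = 2074 Pa.
Head loss h_f = ΔP/(ρg) = 2074/(899·9.81) = 0.235 m.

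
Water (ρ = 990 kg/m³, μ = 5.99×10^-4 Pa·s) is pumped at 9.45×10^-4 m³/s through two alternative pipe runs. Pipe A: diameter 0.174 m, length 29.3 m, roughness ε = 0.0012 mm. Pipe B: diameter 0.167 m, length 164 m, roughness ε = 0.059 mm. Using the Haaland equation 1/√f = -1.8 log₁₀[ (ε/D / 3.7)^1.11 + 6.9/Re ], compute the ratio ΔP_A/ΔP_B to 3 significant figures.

Pipe A: V = Q/A = 0.000945/0.02378 = 0.03974 m/s; Re = 1.143e+04; ε/D = 6.9e-06; Haaland → f = 0.02979; ΔP_A = f(L/D)(ρV²/2) = 3.922 Pa.
Pipe B: V = Q/A = 0.000945/0.0219 = 0.04314 m/s; Re = 1.191e+04; ε/D = 0.000353; Haaland → f = 0.02992; ΔP_B = f(L/D)(ρV²/2) = 27.07 Pa.
ΔP_A/ΔP_B = 3.922/27.07 = 0.145.

ΔP_A/ΔP_B ≈ 0.145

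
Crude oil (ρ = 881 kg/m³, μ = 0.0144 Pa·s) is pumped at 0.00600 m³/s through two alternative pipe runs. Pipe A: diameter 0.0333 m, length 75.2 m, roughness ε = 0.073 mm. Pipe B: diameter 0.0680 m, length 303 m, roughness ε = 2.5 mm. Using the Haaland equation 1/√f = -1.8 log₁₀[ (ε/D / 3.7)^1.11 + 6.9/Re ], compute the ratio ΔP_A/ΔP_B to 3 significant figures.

Pipe A: V = Q/A = 0.006/0.0008709 = 6.889 m/s; Re = 1.404e+04; ε/D = 0.00219; Haaland → f = 0.03164; ΔP_A = f(L/D)(ρV²/2) = 1.494e+06 Pa.
Pipe B: V = Q/A = 0.006/0.003632 = 1.652 m/s; Re = 6873; ε/D = 0.0368; Haaland → f = 0.06642; ΔP_B = f(L/D)(ρV²/2) = 3.558e+05 Pa.
ΔP_A/ΔP_B = 1.494e+06/3.558e+05 = 4.20.

ΔP_A/ΔP_B ≈ 4.20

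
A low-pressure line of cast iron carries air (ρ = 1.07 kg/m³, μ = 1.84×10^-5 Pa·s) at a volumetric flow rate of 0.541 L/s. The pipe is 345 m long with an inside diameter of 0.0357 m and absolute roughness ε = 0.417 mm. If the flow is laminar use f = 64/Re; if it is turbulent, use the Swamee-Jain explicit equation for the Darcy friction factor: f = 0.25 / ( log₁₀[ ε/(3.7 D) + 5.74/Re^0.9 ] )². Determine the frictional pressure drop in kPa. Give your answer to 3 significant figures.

ΔP ≈ 0.0861 kPa

Q = 0.541 L/s = 0.541/1000 = 0.000541 m³/s.
Cross-sectional area A = πD²/4 = π(0.0357)²/4 = 0.001001 m²; mean velocity V = Q/A = 0.000541/0.001001 = 0.5405 m/s.
Reynolds number Re = ρVD/μ = 1.07 · 0.5405 · 0.0357 / 1.84e-05 = 1122.
Re < 2300 → laminar flow, so f = 64/Re = 64/1122 = 0.05704 (the turbulent correlation is not needed).
Darcy-Weisbach: ΔP = f(L/D)(ρV²/2) = 0.05704·(345/0.0357)·(1.07·0.5405²/2) = 0.05704·9664·0.1563 = 86.14 Pa.
ΔP = 86.14 Pa = 0.0861 kPa.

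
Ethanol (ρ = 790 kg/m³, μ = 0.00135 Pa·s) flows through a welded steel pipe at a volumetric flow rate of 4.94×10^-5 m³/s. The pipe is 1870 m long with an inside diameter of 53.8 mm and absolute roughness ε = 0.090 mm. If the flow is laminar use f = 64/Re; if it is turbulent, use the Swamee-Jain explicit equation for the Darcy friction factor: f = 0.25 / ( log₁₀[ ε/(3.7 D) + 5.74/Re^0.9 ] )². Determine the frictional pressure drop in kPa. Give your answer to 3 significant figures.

ΔP ≈ 0.607 kPa

Cross-sectional area A = πD²/4 = π(0.0538)²/4 = 0.002273 m²; mean velocity V = Q/A = 4.94e-05/0.002273 = 0.02173 m/s.
Reynolds number Re = ρVD/μ = 790 · 0.02173 · 0.0538 / 0.00135 = 684.1.
Re < 2300 → laminar flow, so f = 64/Re = 64/684.1 = 0.09355 (the turbulent correlation is not needed).
Darcy-Weisbach: ΔP = f(L/D)(ρV²/2) = 0.09355·(1870/0.0538)·(790·0.02173²/2) = 0.09355·3.476e+04·0.1865 = 606.5 Pa.
ΔP = 606.5 Pa = 0.607 kPa.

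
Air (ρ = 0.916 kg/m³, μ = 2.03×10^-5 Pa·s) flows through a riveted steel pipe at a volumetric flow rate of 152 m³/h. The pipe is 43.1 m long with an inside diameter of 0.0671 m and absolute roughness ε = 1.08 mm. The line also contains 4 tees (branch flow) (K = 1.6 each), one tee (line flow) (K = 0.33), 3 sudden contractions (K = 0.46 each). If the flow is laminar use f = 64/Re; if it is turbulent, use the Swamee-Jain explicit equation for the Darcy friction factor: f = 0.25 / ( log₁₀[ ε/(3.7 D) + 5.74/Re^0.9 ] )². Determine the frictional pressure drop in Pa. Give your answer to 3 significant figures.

Q = 152 m³/h = 152/3600 = 0.04222 m³/s.
Cross-sectional area A = πD²/4 = π(0.0671)²/4 = 0.003536 m²; mean velocity V = Q/A = 0.04222/0.003536 = 11.94 m/s.
Reynolds number Re = ρVD/μ = 0.916 · 11.94 · 0.0671 / 2.03e-05 = 3.615e+04.
Re > 4000 → turbulent. Relative roughness ε/D = 0.00108/0.0671 = 0.0161. Swamee-Jain: f = 0.25/(log₁₀[0.0161/3.7 + 5.74/3.615e+04^0.9])² = 0.25/(log₁₀[0.00435 + 0.000454])² = 0.25/(-2.318)² = 0.04651.
Total minor-loss coefficient ΣK = 4·1.6 + 1·0.33 + 3·0.46 = 8.11.
ΔP = [f·L/D + ΣK]·(ρV²/2) = [0.04651·43.1/0.0671 + 8.11]·(0.916·11.94²/2) = [29.87 + 8.11]·65.29 = 2480 Pa.

ΔP ≈ 2480 Pa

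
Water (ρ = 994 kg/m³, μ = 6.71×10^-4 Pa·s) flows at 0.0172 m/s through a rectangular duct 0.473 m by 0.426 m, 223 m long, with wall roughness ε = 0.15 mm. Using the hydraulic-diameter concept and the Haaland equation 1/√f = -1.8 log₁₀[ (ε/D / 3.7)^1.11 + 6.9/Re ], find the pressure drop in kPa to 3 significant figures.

ΔP ≈ 0.00221 kPa

Hydraulic diameter D_h = 4A/P = 4·(0.473·0.426)/(2·(0.473+0.426)) = 0.806/1.798 = 0.4483 m.
Re = ρVD_h/μ = 994·0.0172·0.4483/0.000671 = 1.142e+04.
ε/D_h = 0.00015/0.4483 = 0.000335; Haaland gives 1/√f = -1.8 log₁₀[3.25e-05+0.000604] = 5.753, so f = 0.03021.
ΔP = f(L/D_h)(ρV²/2) = 0.03021·223/0.4483·0.147 = 2.21 Pa.
ΔP = 0.00221 kPa.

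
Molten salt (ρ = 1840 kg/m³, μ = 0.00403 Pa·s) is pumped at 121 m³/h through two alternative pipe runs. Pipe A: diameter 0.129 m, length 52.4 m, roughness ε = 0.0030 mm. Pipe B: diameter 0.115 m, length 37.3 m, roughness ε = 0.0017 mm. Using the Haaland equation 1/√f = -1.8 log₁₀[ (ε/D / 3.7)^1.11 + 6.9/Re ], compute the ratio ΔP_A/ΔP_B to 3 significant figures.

ΔP_A/ΔP_B ≈ 0.811

Pipe A: V = Q/A = 0.03361/0.01307 = 2.572 m/s; Re = 1.515e+05; ε/D = 2.33e-05; Haaland → f = 0.01649; ΔP_A = f(L/D)(ρV²/2) = 4.077e+04 Pa.
Pipe B: V = Q/A = 0.03361/0.01039 = 3.236 m/s; Re = 1.699e+05; ε/D = 1.48e-05; Haaland → f = 0.01608; ΔP_B = f(L/D)(ρV²/2) = 5.026e+04 Pa.
ΔP_A/ΔP_B = 4.077e+04/5.026e+04 = 0.811.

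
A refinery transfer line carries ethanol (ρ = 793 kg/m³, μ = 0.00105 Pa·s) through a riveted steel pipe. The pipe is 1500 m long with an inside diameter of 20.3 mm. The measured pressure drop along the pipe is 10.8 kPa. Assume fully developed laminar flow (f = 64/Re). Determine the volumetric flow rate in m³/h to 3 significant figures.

Q ≈ 0.103 m³/h

For laminar flow, f = 64/Re with Re = ρVD/μ, so Darcy-Weisbach reduces to ΔP = 32μLV/D². Solving for V: V = ΔP·D²/(32μL) = 1.08e+04·(0.0203)²/(32·0.00105·1500) = 0.08831 m/s.
Check: Re = ρVD/μ = 793·0.08831·0.0203/0.00105 = 1354 < 2300, so the laminar assumption holds.
Q = V·A = 0.08831·(π/4·0.0203²) = 2.858e-05 m³/s = 0.103 m³/h.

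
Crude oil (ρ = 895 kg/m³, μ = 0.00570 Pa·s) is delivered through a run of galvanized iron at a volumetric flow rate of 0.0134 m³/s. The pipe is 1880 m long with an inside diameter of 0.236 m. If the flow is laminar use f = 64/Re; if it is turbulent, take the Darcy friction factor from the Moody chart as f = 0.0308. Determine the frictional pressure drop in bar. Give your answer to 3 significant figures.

Cross-sectional area A = πD²/4 = π(0.236)²/4 = 0.04374 m²; mean velocity V = Q/A = 0.0134/0.04374 = 0.3063 m/s.
Reynolds number Re = ρVD/μ = 895 · 0.3063 · 0.236 / 0.0057 = 1.135e+04.
Re > 4000 → turbulent; use the Moody-chart value f = 0.0308.
Darcy-Weisbach: ΔP = f(L/D)(ρV²/2) = 0.0308·(1880/0.236)·(895·0.3063²/2) = 0.0308·7966·41.99 = 1.03e+04 Pa.
ΔP = 1.03e+04 Pa = 0.103 bar.

ΔP ≈ 0.103 bar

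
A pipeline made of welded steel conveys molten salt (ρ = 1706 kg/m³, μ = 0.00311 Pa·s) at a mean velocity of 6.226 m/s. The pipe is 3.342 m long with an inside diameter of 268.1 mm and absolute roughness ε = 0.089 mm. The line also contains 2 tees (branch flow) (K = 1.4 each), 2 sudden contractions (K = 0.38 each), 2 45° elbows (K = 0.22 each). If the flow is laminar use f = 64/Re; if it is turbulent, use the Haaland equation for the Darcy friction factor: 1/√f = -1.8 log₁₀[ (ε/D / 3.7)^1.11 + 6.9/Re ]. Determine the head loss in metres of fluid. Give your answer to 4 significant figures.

h_f ≈ 8.295 m

Reynolds number Re = ρVD/μ = 1706 · 6.226 · 0.2681 / 0.00311 = 9.156e+05.
Re > 4000 → turbulent. Relative roughness ε/D = 8.9e-05/0.2681 = 0.000332. Haaland: 1/√f = -1.8 log₁₀[(0.000332/3.7)^1.11 + 6.9/9.156e+05] = -1.8 log₁₀[3.22e-05 + 7.54e-06] = 7.922, so f = 0.01594.
Total minor-loss coefficient ΣK = 2·1.4 + 2·0.38 + 2·0.22 = 4.
ΔP = [f·L/D + ΣK]·(ρV²/2) = [0.01594·3.342/0.2681 + 4]·(1706·6.226²/2) = [0.1986 + 4]·3.306e+04 = 1.388e+05 Pa.
Head loss h_f = ΔP/(ρg) = 1.388e+05/(1706·9.81) = 8.295 m.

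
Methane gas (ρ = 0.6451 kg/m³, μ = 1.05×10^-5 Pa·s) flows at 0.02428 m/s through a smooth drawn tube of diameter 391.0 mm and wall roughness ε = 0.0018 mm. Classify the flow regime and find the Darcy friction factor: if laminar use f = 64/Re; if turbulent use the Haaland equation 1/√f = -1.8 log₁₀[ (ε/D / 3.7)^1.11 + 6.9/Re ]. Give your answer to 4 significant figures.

Re = ρVD/μ = 0.6451·0.02428·0.391/1.05e-05 = 583.3.
Re < 2300 → laminar, so f = 64/Re = 0.1097 (roughness is irrelevant in laminar flow).

f ≈ 0.1097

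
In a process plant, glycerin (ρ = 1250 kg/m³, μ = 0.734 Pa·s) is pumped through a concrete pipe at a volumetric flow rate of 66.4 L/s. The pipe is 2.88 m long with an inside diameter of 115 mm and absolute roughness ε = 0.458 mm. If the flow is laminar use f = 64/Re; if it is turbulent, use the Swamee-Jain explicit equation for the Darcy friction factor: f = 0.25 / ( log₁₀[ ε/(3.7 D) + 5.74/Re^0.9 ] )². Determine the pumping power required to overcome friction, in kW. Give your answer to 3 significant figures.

P ≈ 2.17 kW

Q = 66.4 L/s = 66.4/1000 = 0.0664 m³/s.
Cross-sectional area A = πD²/4 = π(0.115)²/4 = 0.01039 m²; mean velocity V = Q/A = 0.0664/0.01039 = 6.393 m/s.
Reynolds number Re = ρVD/μ = 1250 · 6.393 · 0.115 / 0.734 = 1252.
Re < 2300 → laminar flow, so f = 64/Re = 64/1252 = 0.05112 (the turbulent correlation is not needed).
Darcy-Weisbach: ΔP = f(L/D)(ρV²/2) = 0.05112·(2.88/0.115)·(1250·6.393²/2) = 0.05112·25.04·2.554e+04 = 3.27e+04 Pa.
Pumping power P = QΔP = 0.0664·3.27e+04 = 2171 W = 2.17 kW.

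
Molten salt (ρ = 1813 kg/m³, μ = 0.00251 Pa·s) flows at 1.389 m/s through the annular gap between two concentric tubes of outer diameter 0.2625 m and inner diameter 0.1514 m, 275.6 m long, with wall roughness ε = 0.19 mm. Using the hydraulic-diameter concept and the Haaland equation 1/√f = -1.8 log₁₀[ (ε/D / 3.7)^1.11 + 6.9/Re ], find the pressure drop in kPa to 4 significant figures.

Hydraulic diameter D_h = 4A/P = D_o - D_i = 0.2625 - 0.1514 = 0.1111 m.
Re = ρVD_h/μ = 1813·1.389·0.1111/0.00251 = 1.115e+05.
ε/D_h = 0.00019/0.1111 = 0.00171; Haaland gives 1/√f = -1.8 log₁₀[0.000199+6.19e-05] = 6.452, so f = 0.02403.
ΔP = f(L/D_h)(ρV²/2) = 0.02403·275.6/0.1111·1749 = 1.042e+05 Pa.
ΔP = 104.2 kPa.

ΔP ≈ 104.2 kPa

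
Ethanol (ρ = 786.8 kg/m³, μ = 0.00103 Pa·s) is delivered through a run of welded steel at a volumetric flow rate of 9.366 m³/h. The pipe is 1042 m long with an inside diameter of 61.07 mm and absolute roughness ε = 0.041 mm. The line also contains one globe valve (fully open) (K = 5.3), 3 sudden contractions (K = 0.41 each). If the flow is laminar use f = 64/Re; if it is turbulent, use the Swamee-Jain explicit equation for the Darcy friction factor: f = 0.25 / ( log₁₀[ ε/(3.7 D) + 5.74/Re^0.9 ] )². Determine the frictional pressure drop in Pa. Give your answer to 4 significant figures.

Q = 9.366 m³/h = 9.366/3600 = 0.002602 m³/s.
Cross-sectional area A = πD²/4 = π(0.06107)²/4 = 0.002929 m²; mean velocity V = Q/A = 0.002602/0.002929 = 0.8882 m/s.
Reynolds number Re = ρVD/μ = 786.8 · 0.8882 · 0.06107 / 0.00103 = 4.143e+04.
Re > 4000 → turbulent. Relative roughness ε/D = 4.1e-05/0.06107 = 0.000671. Swamee-Jain: f = 0.25/(log₁₀[0.000671/3.7 + 5.74/4.143e+04^0.9])² = 0.25/(log₁₀[0.000181 + 0.000401])² = 0.25/(-3.235)² = 0.02389.
Total minor-loss coefficient ΣK = 1·5.3 + 3·0.41 = 6.53.
ΔP = [f·L/D + ΣK]·(ρV²/2) = [0.02389·1042/0.06107 + 6.53]·(786.8·0.8882²/2) = [407.7 + 6.53]·310.3 = 1.286e+05 Pa.

ΔP ≈ 128600 Pa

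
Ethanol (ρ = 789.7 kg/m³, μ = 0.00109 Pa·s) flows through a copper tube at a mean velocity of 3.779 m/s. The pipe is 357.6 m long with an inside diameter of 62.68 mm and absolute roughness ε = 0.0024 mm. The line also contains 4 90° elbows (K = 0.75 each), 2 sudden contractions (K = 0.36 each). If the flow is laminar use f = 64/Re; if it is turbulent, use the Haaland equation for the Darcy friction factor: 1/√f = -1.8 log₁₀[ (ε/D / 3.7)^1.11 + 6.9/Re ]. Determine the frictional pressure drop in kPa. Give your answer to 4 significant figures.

Reynolds number Re = ρVD/μ = 789.7 · 3.779 · 0.06268 / 0.00109 = 1.716e+05.
Re > 4000 → turbulent. Relative roughness ε/D = 2.4e-06/0.06268 = 3.83e-05. Haaland: 1/√f = -1.8 log₁₀[(3.83e-05/3.7)^1.11 + 6.9/1.716e+05] = -1.8 log₁₀[2.93e-06 + 4.02e-05] = 7.857, so f = 0.0162.
Total minor-loss coefficient ΣK = 4·0.75 + 2·0.36 = 3.72.
ΔP = [f·L/D + ΣK]·(ρV²/2) = [0.0162·357.6/0.06268 + 3.72]·(789.7·3.779²/2) = [92.41 + 3.72]·5639 = 5.421e+05 Pa.
ΔP = 5.421e+05 Pa = 542.1 kPa.

ΔP ≈ 542.1 kPa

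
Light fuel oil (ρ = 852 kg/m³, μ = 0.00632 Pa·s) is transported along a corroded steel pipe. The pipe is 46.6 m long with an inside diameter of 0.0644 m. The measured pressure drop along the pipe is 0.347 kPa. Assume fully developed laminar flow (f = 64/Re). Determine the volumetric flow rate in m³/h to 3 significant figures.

Q ≈ 1.79 m³/h

For laminar flow, f = 64/Re with Re = ρVD/μ, so Darcy-Weisbach reduces to ΔP = 32μLV/D². Solving for V: V = ΔP·D²/(32μL) = 347·(0.0644)²/(32·0.00632·46.6) = 0.1527 m/s.
Check: Re = ρVD/μ = 852·0.1527·0.0644/0.00632 = 1326 < 2300, so the laminar assumption holds.
Q = V·A = 0.1527·(π/4·0.0644²) = 0.0004974 m³/s = 1.79 m³/h.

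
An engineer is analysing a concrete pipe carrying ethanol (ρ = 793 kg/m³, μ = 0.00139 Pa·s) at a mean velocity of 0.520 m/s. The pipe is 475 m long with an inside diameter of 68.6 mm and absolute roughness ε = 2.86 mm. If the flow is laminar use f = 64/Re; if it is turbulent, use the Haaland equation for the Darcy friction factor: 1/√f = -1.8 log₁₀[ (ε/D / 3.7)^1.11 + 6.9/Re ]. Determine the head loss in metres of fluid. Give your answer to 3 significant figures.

h_f ≈ 6.42 m

Reynolds number Re = ρVD/μ = 793 · 0.52 · 0.0686 / 0.00139 = 2.035e+04.
Re > 4000 → turbulent. Relative roughness ε/D = 0.00286/0.0686 = 0.0417. Haaland: 1/√f = -1.8 log₁₀[(0.0417/3.7)^1.11 + 6.9/2.035e+04] = -1.8 log₁₀[0.00688 + 0.000339] = 3.855, so f = 0.0673.
Darcy-Weisbach: ΔP = f(L/D)(ρV²/2) = 0.0673·(475/0.0686)·(793·0.52²/2) = 0.0673·6924·107.2 = 4.996e+04 Pa.
Head loss h_f = ΔP/(ρg) = 4.996e+04/(793·9.81) = 6.42 m.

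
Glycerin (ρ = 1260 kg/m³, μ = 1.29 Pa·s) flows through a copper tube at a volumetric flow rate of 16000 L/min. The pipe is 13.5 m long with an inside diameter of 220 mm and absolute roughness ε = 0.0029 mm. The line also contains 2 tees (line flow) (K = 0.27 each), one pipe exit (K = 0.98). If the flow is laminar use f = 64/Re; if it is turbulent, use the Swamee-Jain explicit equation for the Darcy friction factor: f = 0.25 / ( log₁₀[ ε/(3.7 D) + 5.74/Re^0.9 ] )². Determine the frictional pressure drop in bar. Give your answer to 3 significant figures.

ΔP ≈ 1.28 bar

Q = 16000 L/min = 16000/60000 = 0.2667 m³/s.
Cross-sectional area A = πD²/4 = π(0.22)²/4 = 0.03801 m²; mean velocity V = Q/A = 0.2667/0.03801 = 7.015 m/s.
Reynolds number Re = ρVD/μ = 1260 · 7.015 · 0.22 / 1.29 = 1507.
Re < 2300 → laminar flow, so f = 64/Re = 64/1507 = 0.04246 (the turbulent correlation is not needed).
Total minor-loss coefficient ΣK = 2·0.27 + 1·0.98 = 1.52.
ΔP = [f·L/D + ΣK]·(ρV²/2) = [0.04246·13.5/0.22 + 1.52]·(1260·7.015²/2) = [2.605 + 1.52]·3.1e+04 = 1.279e+05 Pa.
ΔP = 1.279e+05 Pa = 1.28 bar.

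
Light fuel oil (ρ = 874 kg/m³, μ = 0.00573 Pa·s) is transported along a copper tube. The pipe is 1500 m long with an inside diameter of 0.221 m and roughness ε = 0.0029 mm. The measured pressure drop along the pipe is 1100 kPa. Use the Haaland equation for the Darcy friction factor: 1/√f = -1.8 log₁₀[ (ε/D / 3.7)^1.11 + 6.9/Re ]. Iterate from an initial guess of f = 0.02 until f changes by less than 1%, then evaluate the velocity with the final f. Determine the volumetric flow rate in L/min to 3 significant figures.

Q ≈ 11000 L/min

Rearranging Darcy-Weisbach: V = √(2·ΔP·D/(f·L·ρ)). With ε/D = 2.9e-06/0.221 = 1.31e-05, iterate starting from f = 0.02:
  f = 0.02 → V = √(2·1.1e+06·0.221/(0.02·1500·874)) = 4.306 m/s; Re = ρVD/μ = 1.452e+05; f → 0.01658
  f = 0.01658 → V = 4.73 m/s; Re = 1.594e+05; f → 0.01627
  f = 0.01627 → V = 4.774 m/s; Re = 1.609e+05; f → 0.01624
Converged (Δf/f < 1%). With the final f = 0.01624: V = √(2·1.1e+06·0.221/(0.01624·1500·874)) = 4.778 m/s.
Q = V·A = 4.778·(π/4·0.221²) = 0.1833 m³/s = 11000 L/min.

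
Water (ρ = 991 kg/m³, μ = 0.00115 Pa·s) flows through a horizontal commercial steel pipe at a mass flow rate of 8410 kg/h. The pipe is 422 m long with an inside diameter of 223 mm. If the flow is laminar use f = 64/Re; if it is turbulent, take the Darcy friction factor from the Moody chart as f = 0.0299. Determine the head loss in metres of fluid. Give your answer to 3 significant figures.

ṁ = 8410 kg/h = 8410/3600 = 2.336 kg/s.
A = πD²/4 = π(0.223)²/4 = 0.03906 m²; mean velocity V = ṁ/(ρA) = 2.336/(991 · 0.03906) = 0.06036 m/s.
Reynolds number Re = ρVD/μ = 991 · 0.06036 · 0.223 / 0.00115 = 1.16e+04.
Re > 4000 → turbulent; use the Moody-chart value f = 0.0299.
Darcy-Weisbach: ΔP = f(L/D)(ρV²/2) = 0.0299·(422/0.223)·(991·0.06036²/2) = 0.0299·1892·1.805 = 102.1 Pa.
Head loss h_f = ΔP/(ρg) = 102.1/(991·9.81) = 0.0105 m.

h_f ≈ 0.0105 m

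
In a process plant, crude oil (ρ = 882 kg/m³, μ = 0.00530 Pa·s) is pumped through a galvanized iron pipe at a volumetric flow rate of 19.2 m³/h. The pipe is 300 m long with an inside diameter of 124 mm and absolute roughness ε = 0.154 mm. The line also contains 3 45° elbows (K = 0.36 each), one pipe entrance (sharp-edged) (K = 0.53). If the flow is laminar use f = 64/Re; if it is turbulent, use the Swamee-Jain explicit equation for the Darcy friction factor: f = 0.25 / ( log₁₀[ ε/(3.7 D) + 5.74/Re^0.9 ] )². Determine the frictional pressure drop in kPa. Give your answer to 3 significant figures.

Q = 19.2 m³/h = 19.2/3600 = 0.005333 m³/s.
Cross-sectional area A = πD²/4 = π(0.124)²/4 = 0.01208 m²; mean velocity V = Q/A = 0.005333/0.01208 = 0.4416 m/s.
Reynolds number Re = ρVD/μ = 882 · 0.4416 · 0.124 / 0.0053 = 9113.
Re > 4000 → turbulent. Relative roughness ε/D = 0.000154/0.124 = 0.00124. Swamee-Jain: f = 0.25/(log₁₀[0.00124/3.7 + 5.74/9113^0.9])² = 0.25/(log₁₀[0.000336 + 0.00157])² = 0.25/(-2.721)² = 0.03378.
Total minor-loss coefficient ΣK = 3·0.36 + 1·0.53 = 1.61.
ΔP = [f·L/D + ΣK]·(ρV²/2) = [0.03378·300/0.124 + 1.61]·(882·0.4416²/2) = [81.72 + 1.61]·86.01 = 7168 Pa.
ΔP = 7168 Pa = 7.17 kPa.

ΔP ≈ 7.17 kPa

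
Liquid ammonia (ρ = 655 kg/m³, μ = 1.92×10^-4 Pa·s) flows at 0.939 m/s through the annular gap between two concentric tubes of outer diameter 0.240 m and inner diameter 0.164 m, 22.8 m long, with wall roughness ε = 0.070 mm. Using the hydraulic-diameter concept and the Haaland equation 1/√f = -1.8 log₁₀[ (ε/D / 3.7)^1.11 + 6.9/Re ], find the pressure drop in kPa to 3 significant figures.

ΔP ≈ 1.77 kPa

Hydraulic diameter D_h = 4A/P = D_o - D_i = 0.24 - 0.164 = 0.076 m.
Re = ρVD_h/μ = 655·0.939·0.076/0.000192 = 2.435e+05.
ε/D_h = 7e-05/0.076 = 0.000921; Haaland gives 1/√f = -1.8 log₁₀[9.99e-05+2.83e-05] = 7.005, so f = 0.02038.
ΔP = f(L/D_h)(ρV²/2) = 0.02038·22.8/0.076·288.8 = 1765 Pa.
ΔP = 1.77 kPa.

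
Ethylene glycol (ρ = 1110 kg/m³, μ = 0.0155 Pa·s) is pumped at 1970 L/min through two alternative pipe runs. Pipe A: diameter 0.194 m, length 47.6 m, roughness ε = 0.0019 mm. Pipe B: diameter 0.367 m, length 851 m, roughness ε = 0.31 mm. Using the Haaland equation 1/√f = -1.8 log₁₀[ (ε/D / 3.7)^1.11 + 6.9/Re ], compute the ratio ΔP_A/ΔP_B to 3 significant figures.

ΔP_A/ΔP_B ≈ 1.11

Pipe A: V = Q/A = 0.03283/0.02956 = 1.111 m/s; Re = 1.543e+04; ε/D = 9.79e-06; Haaland → f = 0.02752; ΔP_A = f(L/D)(ρV²/2) = 4624 Pa.
Pipe B: V = Q/A = 0.03283/0.1058 = 0.3104 m/s; Re = 8157; ε/D = 0.000845; Haaland → f = 0.03365; ΔP_B = f(L/D)(ρV²/2) = 4172 Pa.
ΔP_A/ΔP_B = 4624/4172 = 1.11.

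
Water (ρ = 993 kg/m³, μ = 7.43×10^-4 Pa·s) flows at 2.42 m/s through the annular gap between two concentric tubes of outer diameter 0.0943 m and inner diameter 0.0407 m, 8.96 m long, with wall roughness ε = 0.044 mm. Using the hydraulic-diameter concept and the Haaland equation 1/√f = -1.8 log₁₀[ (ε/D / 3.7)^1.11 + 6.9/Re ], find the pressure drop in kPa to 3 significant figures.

Hydraulic diameter D_h = 4A/P = D_o - D_i = 0.0943 - 0.0407 = 0.0536 m.
Re = ρVD_h/μ = 993·2.42·0.0536/0.000743 = 1.734e+05.
ε/D_h = 4.4e-05/0.0536 = 0.000821; Haaland gives 1/√f = -1.8 log₁₀[8.79e-05+3.98e-05] = 7.009, so f = 0.02036.
ΔP = f(L/D_h)(ρV²/2) = 0.02036·8.96/0.0536·2908 = 9895 Pa.
ΔP = 9.90 kPa.

ΔP ≈ 9.90 kPa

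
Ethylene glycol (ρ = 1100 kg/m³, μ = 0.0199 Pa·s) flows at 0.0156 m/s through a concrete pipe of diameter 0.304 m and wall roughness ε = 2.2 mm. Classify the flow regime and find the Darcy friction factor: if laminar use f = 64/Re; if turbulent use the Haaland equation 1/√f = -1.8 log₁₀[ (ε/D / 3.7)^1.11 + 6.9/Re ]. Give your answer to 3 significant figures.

Re = ρVD/μ = 1100·0.0156·0.304/0.0199 = 262.1.
Re < 2300 → laminar, so f = 64/Re = 0.2441 (roughness is irrelevant in laminar flow).

f ≈ 0.244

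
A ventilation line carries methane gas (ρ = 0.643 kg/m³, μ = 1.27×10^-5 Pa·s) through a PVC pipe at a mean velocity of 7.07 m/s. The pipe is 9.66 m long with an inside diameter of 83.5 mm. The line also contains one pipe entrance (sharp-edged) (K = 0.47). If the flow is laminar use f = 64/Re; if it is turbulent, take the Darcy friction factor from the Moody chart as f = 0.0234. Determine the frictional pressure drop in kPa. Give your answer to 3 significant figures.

ΔP ≈ 0.0511 kPa

Reynolds number Re = ρVD/μ = 0.643 · 7.07 · 0.0835 / 1.27e-05 = 2.989e+04.
Re > 4000 → turbulent; use the Moody-chart value f = 0.0234.
Total minor-loss coefficient ΣK = 1·0.47 = 0.47.
ΔP = [f·L/D + ΣK]·(ρV²/2) = [0.0234·9.66/0.0835 + 0.47]·(0.643·7.07²/2) = [2.707 + 0.47]·16.07 = 51.06 Pa.
ΔP = 51.06 Pa = 0.0511 kPa.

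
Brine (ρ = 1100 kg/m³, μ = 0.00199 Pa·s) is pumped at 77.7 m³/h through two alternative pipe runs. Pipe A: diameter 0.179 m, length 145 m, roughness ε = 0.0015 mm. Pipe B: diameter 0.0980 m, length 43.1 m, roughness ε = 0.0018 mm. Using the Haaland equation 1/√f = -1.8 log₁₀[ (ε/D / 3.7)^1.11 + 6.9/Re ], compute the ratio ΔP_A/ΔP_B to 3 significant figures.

Pipe A: V = Q/A = 0.02158/0.02516 = 0.8577 m/s; Re = 8.486e+04; ε/D = 8.38e-06; Haaland → f = 0.01848; ΔP_A = f(L/D)(ρV²/2) = 6056 Pa.
Pipe B: V = Q/A = 0.02158/0.007543 = 2.861 m/s; Re = 1.55e+05; ε/D = 1.84e-05; Haaland → f = 0.01639; ΔP_B = f(L/D)(ρV²/2) = 3.247e+04 Pa.
ΔP_A/ΔP_B = 6056/3.247e+04 = 0.187.

ΔP_A/ΔP_B ≈ 0.187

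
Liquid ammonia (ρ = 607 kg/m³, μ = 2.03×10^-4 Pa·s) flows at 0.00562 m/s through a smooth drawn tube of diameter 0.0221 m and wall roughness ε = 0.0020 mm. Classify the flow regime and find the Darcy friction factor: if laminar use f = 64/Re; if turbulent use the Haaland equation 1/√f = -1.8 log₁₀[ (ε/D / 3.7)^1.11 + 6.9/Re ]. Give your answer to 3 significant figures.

f ≈ 0.172

Re = ρVD/μ = 607·0.00562·0.0221/0.000203 = 371.4.
Re < 2300 → laminar, so f = 64/Re = 0.1723 (roughness is irrelevant in laminar flow).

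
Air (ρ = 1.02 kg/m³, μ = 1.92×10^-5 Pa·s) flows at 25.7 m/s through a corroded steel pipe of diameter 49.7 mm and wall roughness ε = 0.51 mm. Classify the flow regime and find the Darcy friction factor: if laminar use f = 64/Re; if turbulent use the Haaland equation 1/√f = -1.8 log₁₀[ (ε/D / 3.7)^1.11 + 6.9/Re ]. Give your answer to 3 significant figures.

Re = ρVD/μ = 1.02·25.7·0.0497/1.92e-05 = 6.786e+04.
Re > 4000 → turbulent. ε/D = 0.00051/0.0497 = 0.0103; Haaland: 1/√f = -1.8 log₁₀[0.00145 + 0.000102] = 5.056, so f = 0.03912.

f ≈ 0.0391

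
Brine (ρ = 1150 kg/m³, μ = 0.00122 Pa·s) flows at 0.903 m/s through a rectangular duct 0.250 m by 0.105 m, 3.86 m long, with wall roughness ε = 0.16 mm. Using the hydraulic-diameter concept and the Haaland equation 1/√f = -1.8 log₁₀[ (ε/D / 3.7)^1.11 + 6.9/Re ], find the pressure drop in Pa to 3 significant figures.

ΔP ≈ 267 Pa

Hydraulic diameter D_h = 4A/P = 4·(0.25·0.105)/(2·(0.25+0.105)) = 0.105/0.71 = 0.1479 m.
Re = ρVD_h/μ = 1150·0.903·0.1479/0.00122 = 1.259e+05.
ε/D_h = 0.00016/0.1479 = 0.00108; Haaland gives 1/√f = -1.8 log₁₀[0.000119+5.48e-05] = 6.766, so f = 0.02185.
ΔP = f(L/D_h)(ρV²/2) = 0.02185·3.86/0.1479·468.9 = 267.3 Pa.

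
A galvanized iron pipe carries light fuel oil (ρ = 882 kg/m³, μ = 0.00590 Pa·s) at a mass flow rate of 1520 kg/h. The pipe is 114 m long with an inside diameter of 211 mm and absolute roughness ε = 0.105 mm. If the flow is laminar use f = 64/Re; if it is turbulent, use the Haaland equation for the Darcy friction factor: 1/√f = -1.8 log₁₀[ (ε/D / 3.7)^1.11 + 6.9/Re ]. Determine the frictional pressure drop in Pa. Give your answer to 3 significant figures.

ΔP ≈ 6.62 Pa

ṁ = 1520 kg/h = 1520/3600 = 0.4222 kg/s.
A = πD²/4 = π(0.211)²/4 = 0.03497 m²; mean velocity V = ṁ/(ρA) = 0.4222/(882 · 0.03497) = 0.01369 m/s.
Reynolds number Re = ρVD/μ = 882 · 0.01369 · 0.211 / 0.0059 = 431.8.
Re < 2300 → laminar flow, so f = 64/Re = 64/431.8 = 0.1482 (the turbulent correlation is not needed).
Darcy-Weisbach: ΔP = f(L/D)(ρV²/2) = 0.1482·(114/0.211)·(882·0.01369²/2) = 0.1482·540.3·0.08266 = 6.619 Pa.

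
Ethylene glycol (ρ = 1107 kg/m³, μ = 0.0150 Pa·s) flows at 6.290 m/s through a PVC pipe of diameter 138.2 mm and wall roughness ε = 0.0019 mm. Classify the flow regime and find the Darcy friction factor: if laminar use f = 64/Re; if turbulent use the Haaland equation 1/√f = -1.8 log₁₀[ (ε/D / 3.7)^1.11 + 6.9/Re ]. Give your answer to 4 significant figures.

f ≈ 0.01964

Re = ρVD/μ = 1107·6.29·0.1382/0.015 = 6.415e+04.
Re > 4000 → turbulent. ε/D = 1.9e-06/0.1382 = 1.37e-05; Haaland: 1/√f = -1.8 log₁₀[9.39e-07 + 0.000108] = 7.136, so f = 0.01964.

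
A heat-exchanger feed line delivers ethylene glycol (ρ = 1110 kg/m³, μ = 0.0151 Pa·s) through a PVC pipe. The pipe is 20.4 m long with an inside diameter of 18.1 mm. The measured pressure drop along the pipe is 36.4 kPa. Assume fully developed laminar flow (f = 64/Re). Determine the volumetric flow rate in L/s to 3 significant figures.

Q ≈ 0.311 L/s

For laminar flow, f = 64/Re with Re = ρVD/μ, so Darcy-Weisbach reduces to ΔP = 32μLV/D². Solving for V: V = ΔP·D²/(32μL) = 3.64e+04·(0.0181)²/(32·0.0151·20.4) = 1.21 m/s.
Check: Re = ρVD/μ = 1110·1.21·0.0181/0.0151 = 1610 < 2300, so the laminar assumption holds.
Q = V·A = 1.21·(π/4·0.0181²) = 0.0003113 m³/s = 0.311 L/s.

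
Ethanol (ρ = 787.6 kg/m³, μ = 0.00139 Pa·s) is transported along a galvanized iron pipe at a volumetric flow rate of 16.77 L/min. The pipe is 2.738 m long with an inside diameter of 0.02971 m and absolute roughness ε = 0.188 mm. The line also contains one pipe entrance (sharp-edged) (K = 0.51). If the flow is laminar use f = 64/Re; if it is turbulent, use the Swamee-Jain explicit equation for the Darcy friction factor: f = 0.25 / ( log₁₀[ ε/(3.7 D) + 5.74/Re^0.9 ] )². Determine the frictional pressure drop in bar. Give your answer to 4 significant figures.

ΔP ≈ 0.002833 bar

Q = 16.77 L/min = 16.77/60000 = 0.0002795 m³/s.
Cross-sectional area A = πD²/4 = π(0.02971)²/4 = 0.0006933 m²; mean velocity V = Q/A = 0.0002795/0.0006933 = 0.4032 m/s.
Reynolds number Re = ρVD/μ = 787.6 · 0.4032 · 0.02971 / 0.00139 = 6787.
Re > 4000 → turbulent. Relative roughness ε/D = 0.000188/0.02971 = 0.00633. Swamee-Jain: f = 0.25/(log₁₀[0.00633/3.7 + 5.74/6787^0.9])² = 0.25/(log₁₀[0.00171 + 0.00204])² = 0.25/(-2.426)² = 0.04249.
Total minor-loss coefficient ΣK = 1·0.51 = 0.51.
ΔP = [f·L/D + ΣK]·(ρV²/2) = [0.04249·2.738/0.02971 + 0.51]·(787.6·0.4032²/2) = [3.916 + 0.51]·64.01 = 283.3 Pa.
ΔP = 283.3 Pa = 0.002833 bar.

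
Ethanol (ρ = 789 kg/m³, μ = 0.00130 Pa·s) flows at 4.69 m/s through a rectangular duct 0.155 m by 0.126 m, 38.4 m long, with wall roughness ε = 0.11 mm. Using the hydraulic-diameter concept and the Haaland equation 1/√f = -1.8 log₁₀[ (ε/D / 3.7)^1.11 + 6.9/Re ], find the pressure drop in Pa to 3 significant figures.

Hydraulic diameter D_h = 4A/P = 4·(0.155·0.126)/(2·(0.155+0.126)) = 0.07812/0.562 = 0.139 m.
Re = ρVD_h/μ = 789·4.69·0.139/0.0013 = 3.957e+05.
ε/D_h = 0.00011/0.139 = 0.000791; Haaland gives 1/√f = -1.8 log₁₀[8.44e-05+1.74e-05] = 7.186, so f = 0.01937.
ΔP = f(L/D_h)(ρV²/2) = 0.01937·38.4/0.139·8677 = 4.643e+04 Pa.

ΔP ≈ 46400 Pa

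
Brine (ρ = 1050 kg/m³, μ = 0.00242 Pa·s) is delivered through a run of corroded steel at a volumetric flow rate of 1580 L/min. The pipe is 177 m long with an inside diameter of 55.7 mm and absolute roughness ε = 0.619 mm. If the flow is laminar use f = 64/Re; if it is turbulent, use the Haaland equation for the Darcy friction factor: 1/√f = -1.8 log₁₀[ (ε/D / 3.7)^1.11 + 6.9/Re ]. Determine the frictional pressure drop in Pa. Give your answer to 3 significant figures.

Q = 1580 L/min = 1580/60000 = 0.02633 m³/s.
Cross-sectional area A = πD²/4 = π(0.0557)²/4 = 0.002437 m²; mean velocity V = Q/A = 0.02633/0.002437 = 10.81 m/s.
Reynolds number Re = ρVD/μ = 1050 · 10.81 · 0.0557 / 0.00242 = 2.612e+05.
Re > 4000 → turbulent. Relative roughness ε/D = 0.000619/0.0557 = 0.0111. Haaland: 1/√f = -1.8 log₁₀[(0.0111/3.7)^1.11 + 6.9/2.612e+05] = -1.8 log₁₀[0.00159 + 2.64e-05] = 5.027, so f = 0.03958.
Darcy-Weisbach: ΔP = f(L/D)(ρV²/2) = 0.03958·(177/0.0557)·(1050·10.81²/2) = 0.03958·3178·6.132e+04 = 7.711e+06 Pa.

ΔP ≈ 7.71×10^6 Pa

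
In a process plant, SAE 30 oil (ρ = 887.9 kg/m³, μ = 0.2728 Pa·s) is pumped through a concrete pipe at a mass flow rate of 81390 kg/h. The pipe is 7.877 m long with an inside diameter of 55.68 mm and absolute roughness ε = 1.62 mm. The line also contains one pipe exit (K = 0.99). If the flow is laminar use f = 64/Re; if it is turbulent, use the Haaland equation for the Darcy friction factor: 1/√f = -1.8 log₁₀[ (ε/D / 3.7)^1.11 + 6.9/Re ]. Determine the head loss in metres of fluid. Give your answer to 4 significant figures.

h_f ≈ 32.15 m

ṁ = 81390 kg/h = 81390/3600 = 22.61 kg/s.
A = πD²/4 = π(0.05568)²/4 = 0.002435 m²; mean velocity V = ṁ/(ρA) = 22.61/(887.9 · 0.002435) = 10.46 m/s.
Reynolds number Re = ρVD/μ = 887.9 · 10.46 · 0.05568 / 0.273 = 1895.
Re < 2300 → laminar flow, so f = 64/Re = 64/1895 = 0.03377 (the turbulent correlation is not needed).
Total minor-loss coefficient ΣK = 1·0.99 = 0.99.
ΔP = [f·L/D + ΣK]·(ρV²/2) = [0.03377·7.877/0.05568 + 0.99]·(887.9·10.46²/2) = [4.778 + 0.99]·4.855e+04 = 2.8e+05 Pa.
Head loss h_f = ΔP/(ρg) = 2.8e+05/(887.9·9.81) = 32.15 m.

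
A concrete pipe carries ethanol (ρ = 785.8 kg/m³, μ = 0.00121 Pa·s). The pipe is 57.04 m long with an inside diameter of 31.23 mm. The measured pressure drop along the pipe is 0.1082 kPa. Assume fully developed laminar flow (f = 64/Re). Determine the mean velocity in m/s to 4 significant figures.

For laminar flow, f = 64/Re with Re = ρVD/μ, so Darcy-Weisbach reduces to ΔP = 32μLV/D². Solving for V: V = ΔP·D²/(32μL) = 108.2·(0.03123)²/(32·0.00121·57.04) = 0.04778 m/s.
Check: Re = ρVD/μ = 785.8·0.04778·0.03123/0.00121 = 969.1 < 2300, so the laminar assumption holds.

V ≈ 0.04778 m/s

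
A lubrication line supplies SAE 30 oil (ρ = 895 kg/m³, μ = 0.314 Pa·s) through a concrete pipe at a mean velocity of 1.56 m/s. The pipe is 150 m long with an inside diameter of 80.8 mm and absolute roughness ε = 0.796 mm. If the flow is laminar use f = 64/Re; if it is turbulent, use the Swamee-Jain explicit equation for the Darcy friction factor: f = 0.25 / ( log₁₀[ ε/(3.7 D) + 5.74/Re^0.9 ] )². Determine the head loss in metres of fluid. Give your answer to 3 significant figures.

Reynolds number Re = ρVD/μ = 895 · 1.56 · 0.0808 / 0.314 = 359.3.
Re < 2300 → laminar flow, so f = 64/Re = 64/359.3 = 0.1781 (the turbulent correlation is not needed).
Darcy-Weisbach: ΔP = f(L/D)(ρV²/2) = 0.1781·(150/0.0808)·(895·1.56²/2) = 0.1781·1856·1089 = 3.601e+05 Pa.
Head loss h_f = ΔP/(ρg) = 3.601e+05/(895·9.81) = 41.0 m.

h_f ≈ 41.0 m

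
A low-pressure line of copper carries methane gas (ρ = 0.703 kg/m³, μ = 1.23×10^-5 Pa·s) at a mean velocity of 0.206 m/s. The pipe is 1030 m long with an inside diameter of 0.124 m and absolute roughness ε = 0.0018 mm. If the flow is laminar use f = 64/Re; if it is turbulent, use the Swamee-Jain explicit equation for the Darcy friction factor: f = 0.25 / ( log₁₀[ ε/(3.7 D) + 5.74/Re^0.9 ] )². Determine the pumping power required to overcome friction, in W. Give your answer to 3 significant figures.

P ≈ 0.0135 W

Reynolds number Re = ρVD/μ = 0.703 · 0.206 · 0.124 / 1.23e-05 = 1460.
Re < 2300 → laminar flow, so f = 64/Re = 64/1460 = 0.04384 (the turbulent correlation is not needed).
Darcy-Weisbach: ΔP = f(L/D)(ρV²/2) = 0.04384·(1030/0.124)·(0.703·0.206²/2) = 0.04384·8306·0.01492 = 5.431 Pa.
Q = V·A = 0.206·0.01208 = 0.002488 m³/s.
Pumping power P = QΔP = 0.002488·5.431 = 0.01351 W = 0.0135 W.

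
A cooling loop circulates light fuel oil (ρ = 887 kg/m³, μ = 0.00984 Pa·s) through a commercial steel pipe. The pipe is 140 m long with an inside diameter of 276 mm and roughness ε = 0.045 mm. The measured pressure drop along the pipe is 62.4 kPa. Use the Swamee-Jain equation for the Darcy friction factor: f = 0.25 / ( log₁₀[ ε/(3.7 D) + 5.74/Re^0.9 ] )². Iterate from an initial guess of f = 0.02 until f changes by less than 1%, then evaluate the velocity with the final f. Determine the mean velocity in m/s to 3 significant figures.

V ≈ 3.82 m/s

Rearranging Darcy-Weisbach: V = √(2·ΔP·D/(f·L·ρ)). With ε/D = 4.5e-05/0.276 = 0.000163, iterate starting from f = 0.02:
  f = 0.02 → V = √(2·6.24e+04·0.276/(0.02·140·887)) = 3.724 m/s; Re = ρVD/μ = 9.265e+04; f → 0.01905
  f = 0.01905 → V = 3.816 m/s; Re = 9.493e+04; f → 0.01897
Converged (Δf/f < 1%). With the final f = 0.01897: V = √(2·6.24e+04·0.276/(0.01897·140·887)) = 3.824 m/s.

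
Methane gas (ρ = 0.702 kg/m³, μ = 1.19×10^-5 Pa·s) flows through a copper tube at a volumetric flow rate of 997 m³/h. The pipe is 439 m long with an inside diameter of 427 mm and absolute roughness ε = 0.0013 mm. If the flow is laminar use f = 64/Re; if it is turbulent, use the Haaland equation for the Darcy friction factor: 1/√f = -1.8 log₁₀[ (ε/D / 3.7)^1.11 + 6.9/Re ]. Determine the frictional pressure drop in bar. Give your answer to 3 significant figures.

Q = 997 m³/h = 997/3600 = 0.2769 m³/s.
Cross-sectional area A = πD²/4 = π(0.427)²/4 = 0.1432 m²; mean velocity V = Q/A = 0.2769/0.1432 = 1.934 m/s.
Reynolds number Re = ρVD/μ = 0.702 · 1.934 · 0.427 / 1.19e-05 = 4.872e+04.
Re > 4000 → turbulent. Relative roughness ε/D = 1.3e-06/0.427 = 3.04e-06. Haaland: 1/√f = -1.8 log₁₀[(3.04e-06/3.7)^1.11 + 6.9/4.872e+04] = -1.8 log₁₀[1.76e-07 + 0.000142] = 6.927, so f = 0.02084.
Darcy-Weisbach: ΔP = f(L/D)(ρV²/2) = 0.02084·(439/0.427)·(0.702·1.934²/2) = 0.02084·1028·1.313 = 28.13 Pa.
ΔP = 28.13 Pa = 2.81×10^-4 bar.

ΔP ≈ 2.81×10^-4 bar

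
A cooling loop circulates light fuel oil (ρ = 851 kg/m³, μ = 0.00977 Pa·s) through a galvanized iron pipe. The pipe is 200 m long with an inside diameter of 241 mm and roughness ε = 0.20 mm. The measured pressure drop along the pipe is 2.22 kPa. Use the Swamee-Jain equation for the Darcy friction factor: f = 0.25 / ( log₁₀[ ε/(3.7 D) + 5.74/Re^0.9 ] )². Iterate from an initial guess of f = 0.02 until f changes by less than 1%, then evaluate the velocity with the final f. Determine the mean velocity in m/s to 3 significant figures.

V ≈ 0.436 m/s

Rearranging Darcy-Weisbach: V = √(2·ΔP·D/(f·L·ρ)). With ε/D = 0.0002/0.241 = 0.00083, iterate starting from f = 0.02:
  f = 0.02 → V = √(2·2220·0.241/(0.02·200·851)) = 0.5607 m/s; Re = ρVD/μ = 1.177e+04; f → 0.03115
  f = 0.03115 → V = 0.4492 m/s; Re = 9430; f → 0.03286
  f = 0.03286 → V = 0.4374 m/s; Re = 9182; f → 0.03307
Converged (Δf/f < 1%). With the final f = 0.03307: V = √(2·2220·0.241/(0.03307·200·851)) = 0.436 m/s.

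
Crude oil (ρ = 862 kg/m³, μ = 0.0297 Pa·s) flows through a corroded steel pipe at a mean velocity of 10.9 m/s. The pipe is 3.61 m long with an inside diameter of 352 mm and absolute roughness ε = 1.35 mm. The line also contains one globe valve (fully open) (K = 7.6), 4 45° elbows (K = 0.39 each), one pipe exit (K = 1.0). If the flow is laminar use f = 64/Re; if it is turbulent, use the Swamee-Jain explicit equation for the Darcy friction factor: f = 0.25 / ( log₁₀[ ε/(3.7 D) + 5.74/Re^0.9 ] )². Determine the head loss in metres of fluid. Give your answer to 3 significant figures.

h_f ≈ 63.3 m

Reynolds number Re = ρVD/μ = 862 · 10.9 · 0.352 / 0.0297 = 1.114e+05.
Re > 4000 → turbulent. Relative roughness ε/D = 0.00135/0.352 = 0.00384. Swamee-Jain: f = 0.25/(log₁₀[0.00384/3.7 + 5.74/1.114e+05^0.9])² = 0.25/(log₁₀[0.00104 + 0.000165])² = 0.25/(-2.92)² = 0.02931.
Total minor-loss coefficient ΣK = 1·7.6 + 4·0.39 + 1·1 = 10.2.
ΔP = [f·L/D + ΣK]·(ρV²/2) = [0.02931·3.61/0.352 + 10.2]·(862·10.9²/2) = [0.3006 + 10.2]·5.121e+04 = 5.357e+05 Pa.
Head loss h_f = ΔP/(ρg) = 5.357e+05/(862·9.81) = 63.3 m.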